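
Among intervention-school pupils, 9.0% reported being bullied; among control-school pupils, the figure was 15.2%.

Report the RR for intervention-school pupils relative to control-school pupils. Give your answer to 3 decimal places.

RR = 0.0900 / 0.1520 = 0.592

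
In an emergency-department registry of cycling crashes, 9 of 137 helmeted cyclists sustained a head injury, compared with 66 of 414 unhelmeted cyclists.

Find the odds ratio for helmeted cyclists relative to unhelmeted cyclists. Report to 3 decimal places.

odds, helmeted cyclists = 9/128 = 0.0703
odds, unhelmeted cyclists = 66/348 = 0.1897
OR = 0.0703 / 0.1897 = 0.371

0.371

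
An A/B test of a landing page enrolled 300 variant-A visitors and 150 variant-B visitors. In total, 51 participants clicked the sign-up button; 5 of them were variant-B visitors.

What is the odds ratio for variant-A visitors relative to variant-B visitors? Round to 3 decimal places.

variant-A visitors with the outcome: 51 − 5 = 46
variant-A visitors without the outcome: 300 − 46 = 254
variant-B visitors without the outcome: 150 − 5 = 145
odds, variant-A visitors = 46/254 = 0.18110
odds, variant-B visitors = 5/145 = 0.03448
OR = 0.18110 / 0.03448 = 5.252

5.252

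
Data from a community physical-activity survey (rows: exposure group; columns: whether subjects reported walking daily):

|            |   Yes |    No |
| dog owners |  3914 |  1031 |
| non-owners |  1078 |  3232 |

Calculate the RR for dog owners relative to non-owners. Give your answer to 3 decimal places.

risk, dog owners = 3914/4945 = 0.7915
risk, non-owners = 1078/4310 = 0.2501
RR = 0.7915 / 0.2501 = 3.165

3.165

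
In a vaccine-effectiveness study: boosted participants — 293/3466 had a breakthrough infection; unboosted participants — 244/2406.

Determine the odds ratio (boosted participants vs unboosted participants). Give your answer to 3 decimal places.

0.818

odds, boosted participants = 293/3173 = 0.0923
odds, unboosted participants = 244/2162 = 0.1129
OR = 0.0923 / 0.1129 = 0.818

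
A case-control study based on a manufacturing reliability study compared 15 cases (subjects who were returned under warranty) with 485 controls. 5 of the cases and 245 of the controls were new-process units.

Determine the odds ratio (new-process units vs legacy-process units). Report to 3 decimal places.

OR = (5 × 240) / (245 × 10) = 1200/2450 ≈ 0.490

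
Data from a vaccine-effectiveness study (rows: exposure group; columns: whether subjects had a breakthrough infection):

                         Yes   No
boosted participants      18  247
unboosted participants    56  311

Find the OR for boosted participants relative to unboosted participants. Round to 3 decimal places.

OR = (18 × 311) / (247 × 56) = 5598/13832 ≈ 0.405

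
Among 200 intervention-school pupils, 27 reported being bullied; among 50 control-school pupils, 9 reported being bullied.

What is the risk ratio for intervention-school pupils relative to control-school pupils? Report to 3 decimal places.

RR = 0.750

risk, intervention-school pupils = 27/200 = 0.1350
risk, control-school pupils = 9/50 = 0.1800
RR = 0.1350 / 0.1800 = 0.750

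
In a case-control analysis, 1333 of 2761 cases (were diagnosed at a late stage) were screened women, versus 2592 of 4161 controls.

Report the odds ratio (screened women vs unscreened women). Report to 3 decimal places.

OR ≈ 0.565

odds, screened women = 1333/2592 = 0.5143
odds, unscreened women = 1428/1569 = 0.9101
OR = 0.5143 / 0.9101 = 0.565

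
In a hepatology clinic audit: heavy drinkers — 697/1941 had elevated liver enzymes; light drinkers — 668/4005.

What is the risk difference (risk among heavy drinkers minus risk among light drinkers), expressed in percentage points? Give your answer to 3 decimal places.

risk, heavy drinkers = 697/1941 = 0.3591
risk, light drinkers = 668/4005 = 0.1668
risk difference = 0.3591 − 0.1668 = 0.1923 → 19.230 percentage points

RD = 19.230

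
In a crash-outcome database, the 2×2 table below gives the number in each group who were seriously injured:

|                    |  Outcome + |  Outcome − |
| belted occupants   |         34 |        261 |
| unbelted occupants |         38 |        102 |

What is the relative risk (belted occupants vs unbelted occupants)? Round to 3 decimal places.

RR: 0.425

risk, belted occupants = 34/295 = 0.1153
risk, unbelted occupants = 38/140 = 0.2714
RR = 0.1153 / 0.2714 = 0.425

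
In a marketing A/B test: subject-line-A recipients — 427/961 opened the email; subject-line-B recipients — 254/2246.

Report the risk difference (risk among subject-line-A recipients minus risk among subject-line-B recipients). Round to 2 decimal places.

0.33

risk, subject-line-A recipients = 427/961 = 0.4443
risk, subject-line-B recipients = 254/2246 = 0.1131
risk difference = 0.4443 − 0.1131 = 0.33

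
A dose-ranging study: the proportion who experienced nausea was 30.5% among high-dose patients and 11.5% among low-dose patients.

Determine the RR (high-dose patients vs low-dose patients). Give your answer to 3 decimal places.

RR = 0.3050 / 0.1150 = 2.652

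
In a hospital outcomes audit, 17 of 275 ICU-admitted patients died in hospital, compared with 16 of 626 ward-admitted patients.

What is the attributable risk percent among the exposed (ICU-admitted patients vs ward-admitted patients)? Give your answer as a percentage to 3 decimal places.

risk, ICU-admitted patients = 17/275 = 0.06182
risk, ward-admitted patients = 16/626 = 0.02556
AR% = (0.06182 − 0.02556) / 0.06182 = 0.5865 → 58.654%

AR% = 58.654%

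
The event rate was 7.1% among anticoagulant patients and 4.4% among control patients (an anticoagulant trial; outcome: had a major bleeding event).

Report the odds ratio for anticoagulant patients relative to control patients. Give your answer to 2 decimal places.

OR ≈ 1.66

odds, anticoagulant patients = 0.07100/0.92900 = 0.07643
odds, control patients = 0.04400/0.95600 = 0.04603
OR = 0.07643 / 0.04603 = 1.66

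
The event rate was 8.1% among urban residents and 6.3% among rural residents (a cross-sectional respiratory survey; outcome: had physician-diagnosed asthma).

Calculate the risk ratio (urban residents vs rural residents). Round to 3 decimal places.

RR = 0.0810 / 0.0630 = 1.286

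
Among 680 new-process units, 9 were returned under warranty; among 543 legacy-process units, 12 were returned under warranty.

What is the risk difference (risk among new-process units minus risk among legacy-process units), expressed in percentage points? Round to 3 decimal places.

risk, new-process units = 9/680 = 0.01324
risk, legacy-process units = 12/543 = 0.02210
risk difference = 0.01324 − 0.02210 = -0.00886 → -0.886 percentage points

-0.886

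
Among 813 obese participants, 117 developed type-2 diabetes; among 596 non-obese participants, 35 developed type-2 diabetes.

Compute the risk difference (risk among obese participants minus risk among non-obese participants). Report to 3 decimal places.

risk, obese participants = 117/813 = 0.1439
risk, non-obese participants = 35/596 = 0.0587
risk difference = 0.1439 − 0.0587 = 0.085

RD: 0.085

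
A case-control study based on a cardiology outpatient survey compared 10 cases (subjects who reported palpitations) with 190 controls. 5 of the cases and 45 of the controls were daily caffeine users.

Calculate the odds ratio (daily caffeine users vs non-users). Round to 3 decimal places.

3.222

odds, daily caffeine users = 5/45 = 0.11111
odds, non-users = 5/145 = 0.03448
OR = 0.11111 / 0.03448 = 3.222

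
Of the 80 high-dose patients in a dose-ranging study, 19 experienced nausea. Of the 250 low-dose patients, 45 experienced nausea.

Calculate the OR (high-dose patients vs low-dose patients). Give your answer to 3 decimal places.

OR = (19 × 205) / (61 × 45) = 3895/2745 ≈ 1.419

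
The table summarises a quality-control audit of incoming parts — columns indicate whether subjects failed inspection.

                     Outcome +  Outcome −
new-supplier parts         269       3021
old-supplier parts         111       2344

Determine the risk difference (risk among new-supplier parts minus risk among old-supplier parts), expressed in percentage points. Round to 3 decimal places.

risk, new-supplier parts = 269/3290 = 0.08176
risk, old-supplier parts = 111/2455 = 0.04521
risk difference = 0.08176 − 0.04521 = 0.03655 → 3.655 percentage points

3.655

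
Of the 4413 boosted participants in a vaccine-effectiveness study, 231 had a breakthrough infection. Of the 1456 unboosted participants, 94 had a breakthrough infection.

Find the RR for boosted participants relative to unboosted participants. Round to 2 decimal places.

RR: 0.81

risk, boosted participants = 231/4413 = 0.0523
risk, unboosted participants = 94/1456 = 0.0646
RR = 0.0523 / 0.0646 = 0.81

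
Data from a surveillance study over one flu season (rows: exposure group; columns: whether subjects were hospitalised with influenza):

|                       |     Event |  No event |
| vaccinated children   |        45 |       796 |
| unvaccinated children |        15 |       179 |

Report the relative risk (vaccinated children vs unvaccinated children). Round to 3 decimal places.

risk, vaccinated children = 45/841 = 0.0535
risk, unvaccinated children = 15/194 = 0.0773
RR = 0.0535 / 0.0773 = 0.692

0.692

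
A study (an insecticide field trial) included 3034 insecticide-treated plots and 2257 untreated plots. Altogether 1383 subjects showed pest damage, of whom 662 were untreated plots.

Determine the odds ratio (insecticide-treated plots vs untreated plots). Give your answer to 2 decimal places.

insecticide-treated plots with the outcome: 1383 − 662 = 721
insecticide-treated plots without the outcome: 3034 − 721 = 2313
untreated plots without the outcome: 2257 − 662 = 1595
OR = (721 × 1595) / (2313 × 662) = 1149995/1531206 ≈ 0.75

OR: 0.75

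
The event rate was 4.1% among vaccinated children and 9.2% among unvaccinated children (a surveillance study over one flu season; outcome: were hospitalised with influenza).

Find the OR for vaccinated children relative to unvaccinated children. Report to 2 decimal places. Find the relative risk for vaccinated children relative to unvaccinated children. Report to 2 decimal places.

odds, vaccinated children = 0.04100/0.95900 = 0.04275
odds, unvaccinated children = 0.09200/0.90800 = 0.10132
OR = 0.04275 / 0.10132 = 0.42
RR = 0.04100 / 0.09200 = 0.45

OR = 0.42; RR = 0.45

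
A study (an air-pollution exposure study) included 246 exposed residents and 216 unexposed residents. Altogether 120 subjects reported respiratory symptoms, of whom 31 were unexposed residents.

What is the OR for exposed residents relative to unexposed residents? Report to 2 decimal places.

3.38

exposed residents with the outcome: 120 − 31 = 89
exposed residents without the outcome: 246 − 89 = 157
unexposed residents without the outcome: 216 − 31 = 185
OR = (89 × 185) / (157 × 31) = 16465/4867 ≈ 3.38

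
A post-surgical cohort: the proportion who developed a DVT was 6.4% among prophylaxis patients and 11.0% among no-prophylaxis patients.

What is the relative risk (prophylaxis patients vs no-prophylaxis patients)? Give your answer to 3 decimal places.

RR = 0.0640 / 0.1100 = 0.582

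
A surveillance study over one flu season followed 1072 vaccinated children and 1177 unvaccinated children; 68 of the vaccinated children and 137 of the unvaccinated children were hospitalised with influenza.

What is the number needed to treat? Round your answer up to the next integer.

risk, vaccinated children = 68/1072 = 0.063433
risk, unvaccinated children = 137/1177 = 0.116398
absolute risk difference = 0.052965
1 / 0.052965 = 18.880 → round up → 19

NNT ≈ 19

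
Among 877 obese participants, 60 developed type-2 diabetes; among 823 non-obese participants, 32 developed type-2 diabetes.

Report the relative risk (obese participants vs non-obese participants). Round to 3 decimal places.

RR = 1.760

risk, obese participants = 60/877 = 0.06842
risk, non-obese participants = 32/823 = 0.03888
RR = 0.06842 / 0.03888 = 1.760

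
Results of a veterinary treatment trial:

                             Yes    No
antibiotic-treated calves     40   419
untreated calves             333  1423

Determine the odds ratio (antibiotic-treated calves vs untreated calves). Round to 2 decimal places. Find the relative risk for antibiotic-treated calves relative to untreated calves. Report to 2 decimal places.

odds, antibiotic-treated calves = 40/419 = 0.0955
odds, untreated calves = 333/1423 = 0.2340
OR = 0.0955 / 0.2340 = 0.41
risk, antibiotic-treated calves = 40/459 = 0.0871
risk, untreated calves = 333/1756 = 0.1896
RR = 0.0871 / 0.1896 = 0.46

OR = 0.41; RR = 0.46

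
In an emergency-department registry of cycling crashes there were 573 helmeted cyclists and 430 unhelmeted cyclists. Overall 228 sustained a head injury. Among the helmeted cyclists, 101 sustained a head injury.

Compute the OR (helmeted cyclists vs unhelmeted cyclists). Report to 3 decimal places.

helmeted cyclists without the outcome: 573 − 101 = 472
unhelmeted cyclists with the outcome: 228 − 101 = 127
unhelmeted cyclists without the outcome: 430 − 127 = 303
OR = (101 × 303) / (472 × 127) = 30603/59944 ≈ 0.511

0.511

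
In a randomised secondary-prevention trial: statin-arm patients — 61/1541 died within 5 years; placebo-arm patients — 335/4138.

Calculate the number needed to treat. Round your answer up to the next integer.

NNT ≈ 25

risk, statin-arm patients = 61/1541 = 0.039585
risk, placebo-arm patients = 335/4138 = 0.080957
absolute risk difference = 0.041372
1 / 0.041372 = 24.171 → round up → 25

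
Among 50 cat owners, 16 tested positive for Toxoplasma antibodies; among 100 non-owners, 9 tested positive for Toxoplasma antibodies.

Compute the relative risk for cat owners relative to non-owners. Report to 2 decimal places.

risk, cat owners = 16/50 = 0.3200
risk, non-owners = 9/100 = 0.0900
RR = 0.3200 / 0.0900 = 3.56

RR = 3.56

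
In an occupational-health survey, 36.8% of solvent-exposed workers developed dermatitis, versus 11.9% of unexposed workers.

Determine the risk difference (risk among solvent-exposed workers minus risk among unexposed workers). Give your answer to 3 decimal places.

risk difference = 0.3680 − 0.1190 = 0.249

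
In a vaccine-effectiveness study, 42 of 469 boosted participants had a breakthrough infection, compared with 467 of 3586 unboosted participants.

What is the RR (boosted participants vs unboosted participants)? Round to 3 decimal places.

0.688

risk, boosted participants = 42/469 = 0.0896
risk, unboosted participants = 467/3586 = 0.1302
RR = 0.0896 / 0.1302 = 0.688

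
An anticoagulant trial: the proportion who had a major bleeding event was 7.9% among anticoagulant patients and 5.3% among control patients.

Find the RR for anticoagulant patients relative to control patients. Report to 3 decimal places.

RR = 0.0790 / 0.0530 = 1.491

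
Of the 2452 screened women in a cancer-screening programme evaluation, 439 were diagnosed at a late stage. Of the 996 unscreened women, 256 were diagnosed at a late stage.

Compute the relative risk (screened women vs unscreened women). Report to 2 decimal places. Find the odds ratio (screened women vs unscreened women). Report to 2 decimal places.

RR = 0.70; OR = 0.63

risk, screened women = 439/2452 = 0.1790
risk, unscreened women = 256/996 = 0.2570
RR = 0.1790 / 0.2570 = 0.70
OR = (439 × 740) / (2013 × 256) = 324860/515328 ≈ 0.63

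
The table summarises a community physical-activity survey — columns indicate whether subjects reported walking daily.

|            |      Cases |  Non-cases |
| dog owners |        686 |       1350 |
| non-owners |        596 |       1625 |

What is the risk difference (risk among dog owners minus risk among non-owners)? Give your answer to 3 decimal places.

0.069

risk, dog owners = 686/2036 = 0.3369
risk, non-owners = 596/2221 = 0.2683
risk difference = 0.3369 − 0.2683 = 0.069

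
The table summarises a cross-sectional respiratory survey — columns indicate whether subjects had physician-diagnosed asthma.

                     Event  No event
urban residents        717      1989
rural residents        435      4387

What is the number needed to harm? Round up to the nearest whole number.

risk, urban residents = 717/2706 = 0.264967
risk, rural residents = 435/4822 = 0.090212
absolute risk difference = 0.174755
1 / 0.174755 = 5.722 → round up → 6

NNH: 6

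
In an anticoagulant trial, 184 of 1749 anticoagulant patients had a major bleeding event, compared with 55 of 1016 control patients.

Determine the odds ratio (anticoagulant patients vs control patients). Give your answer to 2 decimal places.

OR = (184 × 961) / (1565 × 55) = 176824/86075 ≈ 2.05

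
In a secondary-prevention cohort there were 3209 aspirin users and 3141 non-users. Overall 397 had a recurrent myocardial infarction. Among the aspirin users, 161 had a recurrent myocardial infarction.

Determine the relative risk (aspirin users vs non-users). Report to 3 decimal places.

RR = 0.668

aspirin users without the outcome: 3209 − 161 = 3048
non-users with the outcome: 397 − 161 = 236
non-users without the outcome: 3141 − 236 = 2905
risk, aspirin users = 161/3209 = 0.0502
risk, non-users = 236/3141 = 0.0751
RR = 0.0502 / 0.0751 = 0.668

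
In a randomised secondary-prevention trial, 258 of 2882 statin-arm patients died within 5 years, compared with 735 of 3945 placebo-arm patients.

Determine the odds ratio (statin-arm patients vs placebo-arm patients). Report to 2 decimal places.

OR = (258 × 3210) / (2624 × 735) = 828180/1928640 ≈ 0.43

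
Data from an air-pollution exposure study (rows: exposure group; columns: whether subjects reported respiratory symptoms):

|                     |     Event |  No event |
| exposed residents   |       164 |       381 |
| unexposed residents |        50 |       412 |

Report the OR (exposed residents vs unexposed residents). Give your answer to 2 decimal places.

3.55

odds, exposed residents = 164/381 = 0.4304
odds, unexposed residents = 50/412 = 0.1214
OR = 0.4304 / 0.1214 = 3.55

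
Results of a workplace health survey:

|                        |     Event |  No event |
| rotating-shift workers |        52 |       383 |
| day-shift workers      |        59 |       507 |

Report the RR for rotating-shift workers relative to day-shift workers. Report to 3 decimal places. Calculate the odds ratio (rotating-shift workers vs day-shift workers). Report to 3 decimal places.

RR = 1.147; OR = 1.167

risk, rotating-shift workers = 52/435 = 0.1195
risk, day-shift workers = 59/566 = 0.1042
RR = 0.1195 / 0.1042 = 1.147
OR = (52 × 507) / (383 × 59) = 26364/22597 ≈ 1.167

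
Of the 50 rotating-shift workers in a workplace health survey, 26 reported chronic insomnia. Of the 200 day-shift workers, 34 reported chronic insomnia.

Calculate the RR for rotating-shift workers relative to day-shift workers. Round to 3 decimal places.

3.059

risk, rotating-shift workers = 26/50 = 0.5200
risk, day-shift workers = 34/200 = 0.1700
RR = 0.5200 / 0.1700 = 3.059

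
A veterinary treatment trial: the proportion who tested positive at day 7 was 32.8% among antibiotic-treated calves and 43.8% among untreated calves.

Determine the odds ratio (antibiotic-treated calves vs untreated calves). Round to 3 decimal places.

0.626

odds, antibiotic-treated calves = 0.3280/0.6720 = 0.4881
odds, untreated calves = 0.4380/0.5620 = 0.7794
OR = 0.4881 / 0.7794 = 0.626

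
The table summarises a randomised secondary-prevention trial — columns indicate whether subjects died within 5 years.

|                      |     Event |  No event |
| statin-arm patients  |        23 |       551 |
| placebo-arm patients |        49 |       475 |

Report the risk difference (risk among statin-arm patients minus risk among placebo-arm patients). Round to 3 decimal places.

risk, statin-arm patients = 23/574 = 0.04007
risk, placebo-arm patients = 49/524 = 0.09351
risk difference = 0.04007 − 0.09351 = -0.053

RD = -0.053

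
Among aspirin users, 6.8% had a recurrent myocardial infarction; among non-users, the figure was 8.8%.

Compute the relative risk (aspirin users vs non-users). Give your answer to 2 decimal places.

RR = 0.0680 / 0.0880 = 0.77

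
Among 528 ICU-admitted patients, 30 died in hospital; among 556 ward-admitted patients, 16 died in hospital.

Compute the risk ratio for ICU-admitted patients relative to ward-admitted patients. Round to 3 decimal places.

1.974

risk, ICU-admitted patients = 30/528 = 0.05682
risk, ward-admitted patients = 16/556 = 0.02878
RR = 0.05682 / 0.02878 = 1.974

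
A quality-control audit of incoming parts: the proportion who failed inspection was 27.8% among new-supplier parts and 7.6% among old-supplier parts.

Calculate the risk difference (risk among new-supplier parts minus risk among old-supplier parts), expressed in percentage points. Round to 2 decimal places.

risk difference = 0.2780 − 0.0760 = 0.2020 → 20.20 percentage points

RD ≈ 20.20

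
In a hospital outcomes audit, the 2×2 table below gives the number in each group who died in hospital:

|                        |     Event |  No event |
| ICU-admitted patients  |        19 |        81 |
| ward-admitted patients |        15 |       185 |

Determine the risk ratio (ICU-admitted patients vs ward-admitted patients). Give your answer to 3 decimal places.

risk, ICU-admitted patients = 19/100 = 0.1900
risk, ward-admitted patients = 15/200 = 0.0750
RR = 0.1900 / 0.0750 = 2.533

RR ≈ 2.533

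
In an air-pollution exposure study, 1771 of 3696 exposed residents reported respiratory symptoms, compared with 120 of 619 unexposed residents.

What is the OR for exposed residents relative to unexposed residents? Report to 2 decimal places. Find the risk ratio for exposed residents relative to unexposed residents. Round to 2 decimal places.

odds, exposed residents = 1771/1925 = 0.9200
odds, unexposed residents = 120/499 = 0.2405
OR = 0.9200 / 0.2405 = 3.83
risk, exposed residents = 1771/3696 = 0.4792
risk, unexposed residents = 120/619 = 0.1939
RR = 0.4792 / 0.1939 = 2.47

OR = 3.83; RR = 2.47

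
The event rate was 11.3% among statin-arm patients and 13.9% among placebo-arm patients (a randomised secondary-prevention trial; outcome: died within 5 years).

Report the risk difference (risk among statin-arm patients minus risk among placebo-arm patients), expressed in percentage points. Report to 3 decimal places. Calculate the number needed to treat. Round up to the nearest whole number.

risk difference = 0.1130 − 0.1390 = -0.0260 → -2.600 percentage points
absolute risk difference = 0.026000
1 / 0.026000 = 38.462 → round up → 39

RD = -2.600; NNT = 39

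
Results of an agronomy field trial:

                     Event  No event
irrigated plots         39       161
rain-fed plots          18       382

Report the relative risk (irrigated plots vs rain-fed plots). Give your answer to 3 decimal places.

risk, irrigated plots = 39/200 = 0.19500
risk, rain-fed plots = 18/400 = 0.04500
RR = 0.19500 / 0.04500 = 4.333

RR = 4.333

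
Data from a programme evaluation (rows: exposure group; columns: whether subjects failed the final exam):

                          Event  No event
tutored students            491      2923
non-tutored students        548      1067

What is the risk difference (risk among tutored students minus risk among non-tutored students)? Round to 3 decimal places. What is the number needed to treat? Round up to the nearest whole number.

risk, tutored students = 491/3414 = 0.1438
risk, non-tutored students = 548/1615 = 0.3393
risk difference = 0.1438 − 0.3393 = -0.195
absolute risk difference = 0.195499
1 / 0.195499 = 5.115 → round up → 6

RD = -0.195; NNT = 6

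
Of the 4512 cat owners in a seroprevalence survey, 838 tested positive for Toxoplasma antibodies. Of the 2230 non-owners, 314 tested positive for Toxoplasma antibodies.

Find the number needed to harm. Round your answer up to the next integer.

risk, cat owners = 838/4512 = 0.185727
risk, non-owners = 314/2230 = 0.140807
absolute risk difference = 0.044920
1 / 0.044920 = 22.262 → round up → 23

23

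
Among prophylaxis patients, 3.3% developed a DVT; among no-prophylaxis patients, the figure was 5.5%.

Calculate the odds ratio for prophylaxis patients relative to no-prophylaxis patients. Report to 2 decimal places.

odds, prophylaxis patients = 0.03300/0.96700 = 0.03413
odds, no-prophylaxis patients = 0.05500/0.94500 = 0.05820
OR = 0.03413 / 0.05820 = 0.59

OR = 0.59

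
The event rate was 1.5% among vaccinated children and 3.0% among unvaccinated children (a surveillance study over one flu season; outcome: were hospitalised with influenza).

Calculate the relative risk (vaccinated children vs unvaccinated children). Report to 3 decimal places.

RR = 0.01500 / 0.03000 = 0.500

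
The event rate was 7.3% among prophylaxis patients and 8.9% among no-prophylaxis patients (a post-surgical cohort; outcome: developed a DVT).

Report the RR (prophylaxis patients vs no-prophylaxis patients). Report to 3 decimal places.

RR = 0.0730 / 0.0890 = 0.820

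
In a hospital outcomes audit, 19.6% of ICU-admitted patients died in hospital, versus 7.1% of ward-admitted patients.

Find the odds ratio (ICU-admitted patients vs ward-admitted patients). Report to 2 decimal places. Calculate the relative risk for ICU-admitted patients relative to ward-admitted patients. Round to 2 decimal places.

OR = 3.19; RR = 2.76

odds, ICU-admitted patients = 0.1960/0.8040 = 0.2438
odds, ward-admitted patients = 0.0710/0.9290 = 0.0764
OR = 0.2438 / 0.0764 = 3.19
RR = 0.1960 / 0.0710 = 2.76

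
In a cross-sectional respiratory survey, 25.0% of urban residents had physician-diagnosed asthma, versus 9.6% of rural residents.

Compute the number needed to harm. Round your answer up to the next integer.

absolute risk difference = 0.154000
1 / 0.154000 = 6.494 → round up → 7

NNH: 7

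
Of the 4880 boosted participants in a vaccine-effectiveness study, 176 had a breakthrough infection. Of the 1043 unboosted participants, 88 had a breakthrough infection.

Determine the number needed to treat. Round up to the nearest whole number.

risk, boosted participants = 176/4880 = 0.036066
risk, unboosted participants = 88/1043 = 0.084372
absolute risk difference = 0.048306
1 / 0.048306 = 20.701 → round up → 21

NNT ≈ 21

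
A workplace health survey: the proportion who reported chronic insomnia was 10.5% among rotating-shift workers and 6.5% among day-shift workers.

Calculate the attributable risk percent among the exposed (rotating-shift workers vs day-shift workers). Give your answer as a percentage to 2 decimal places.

AR% = (0.1050 − 0.0650) / 0.1050 = 0.3810 → 38.10%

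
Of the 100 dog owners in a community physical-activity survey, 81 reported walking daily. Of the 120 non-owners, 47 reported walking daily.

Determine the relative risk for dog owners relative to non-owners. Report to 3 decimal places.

risk, dog owners = 81/100 = 0.8100
risk, non-owners = 47/120 = 0.3917
RR = 0.8100 / 0.3917 = 2.068

RR: 2.068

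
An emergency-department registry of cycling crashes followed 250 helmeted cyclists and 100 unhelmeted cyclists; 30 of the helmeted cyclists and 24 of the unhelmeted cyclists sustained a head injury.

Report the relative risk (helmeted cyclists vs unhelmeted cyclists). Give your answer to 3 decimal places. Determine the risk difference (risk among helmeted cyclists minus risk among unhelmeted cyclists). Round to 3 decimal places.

risk, helmeted cyclists = 30/250 = 0.1200
risk, unhelmeted cyclists = 24/100 = 0.2400
RR = 0.1200 / 0.2400 = 0.500
risk difference = 0.1200 − 0.2400 = -0.120

RR = 0.500; RD = -0.120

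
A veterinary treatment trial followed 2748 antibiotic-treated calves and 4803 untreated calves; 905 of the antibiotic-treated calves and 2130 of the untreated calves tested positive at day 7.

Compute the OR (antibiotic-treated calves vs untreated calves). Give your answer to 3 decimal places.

odds, antibiotic-treated calves = 905/1843 = 0.4910
odds, untreated calves = 2130/2673 = 0.7969
OR = 0.4910 / 0.7969 = 0.616

OR = 0.616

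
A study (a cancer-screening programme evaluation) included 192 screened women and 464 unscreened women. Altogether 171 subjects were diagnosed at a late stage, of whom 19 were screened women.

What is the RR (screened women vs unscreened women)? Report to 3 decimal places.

screened women without the outcome: 192 − 19 = 173
unscreened women with the outcome: 171 − 19 = 152
unscreened women without the outcome: 464 − 152 = 312
risk, screened women = 19/192 = 0.0990
risk, unscreened women = 152/464 = 0.3276
RR = 0.0990 / 0.3276 = 0.302

RR ≈ 0.302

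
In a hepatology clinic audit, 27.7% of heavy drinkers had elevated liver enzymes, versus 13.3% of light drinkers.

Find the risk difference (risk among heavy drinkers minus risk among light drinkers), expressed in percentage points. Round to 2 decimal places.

risk difference = 0.2770 − 0.1330 = 0.1440 → 14.40 percentage points

RD ≈ 14.40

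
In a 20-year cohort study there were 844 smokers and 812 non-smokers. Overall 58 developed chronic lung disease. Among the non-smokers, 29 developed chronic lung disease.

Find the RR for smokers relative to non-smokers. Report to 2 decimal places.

0.96

smokers with the outcome: 58 − 29 = 29
smokers without the outcome: 844 − 29 = 815
non-smokers without the outcome: 812 − 29 = 783
risk, smokers = 29/844 = 0.03436
risk, non-smokers = 29/812 = 0.03571
RR = 0.03436 / 0.03571 = 0.96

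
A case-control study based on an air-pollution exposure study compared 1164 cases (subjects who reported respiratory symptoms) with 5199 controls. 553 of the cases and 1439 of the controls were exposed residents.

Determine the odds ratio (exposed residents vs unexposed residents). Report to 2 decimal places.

OR = (553 × 3760) / (1439 × 611) = 2079280/879229 ≈ 2.36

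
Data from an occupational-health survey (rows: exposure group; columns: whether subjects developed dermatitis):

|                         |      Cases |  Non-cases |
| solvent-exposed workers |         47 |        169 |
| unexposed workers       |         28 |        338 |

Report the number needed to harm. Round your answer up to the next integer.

NNH ≈ 8

risk, solvent-exposed workers = 47/216 = 0.217593
risk, unexposed workers = 28/366 = 0.076503
absolute risk difference = 0.141090
1 / 0.141090 = 7.088 → round up → 8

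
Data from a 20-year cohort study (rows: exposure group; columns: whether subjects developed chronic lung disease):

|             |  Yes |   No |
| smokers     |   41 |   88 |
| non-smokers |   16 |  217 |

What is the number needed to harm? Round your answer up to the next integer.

risk, smokers = 41/129 = 0.317829
risk, non-smokers = 16/233 = 0.068670
absolute risk difference = 0.249160
1 / 0.249160 = 4.013 → round up → 5

NNH ≈ 5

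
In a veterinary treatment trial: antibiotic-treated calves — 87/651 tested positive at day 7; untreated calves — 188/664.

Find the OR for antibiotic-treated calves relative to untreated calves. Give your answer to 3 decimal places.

OR: 0.391

odds, antibiotic-treated calves = 87/564 = 0.1543
odds, untreated calves = 188/476 = 0.3950
OR = 0.1543 / 0.3950 = 0.391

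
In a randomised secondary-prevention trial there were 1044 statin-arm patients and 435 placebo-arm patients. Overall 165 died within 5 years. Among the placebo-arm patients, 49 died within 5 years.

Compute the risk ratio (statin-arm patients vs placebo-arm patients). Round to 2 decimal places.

RR = 0.99

statin-arm patients with the outcome: 165 − 49 = 116
statin-arm patients without the outcome: 1044 − 116 = 928
placebo-arm patients without the outcome: 435 − 49 = 386
risk, statin-arm patients = 116/1044 = 0.1111
risk, placebo-arm patients = 49/435 = 0.1126
RR = 0.1111 / 0.1126 = 0.99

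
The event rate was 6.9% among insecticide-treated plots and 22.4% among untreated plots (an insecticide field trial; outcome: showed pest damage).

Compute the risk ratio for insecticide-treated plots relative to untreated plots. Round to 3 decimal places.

RR = 0.0690 / 0.2240 = 0.308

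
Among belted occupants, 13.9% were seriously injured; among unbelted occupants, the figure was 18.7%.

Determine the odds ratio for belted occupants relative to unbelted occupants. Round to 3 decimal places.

0.702

odds, belted occupants = 0.1390/0.8610 = 0.1614
odds, unbelted occupants = 0.1870/0.8130 = 0.2300
OR = 0.1614 / 0.2300 = 0.702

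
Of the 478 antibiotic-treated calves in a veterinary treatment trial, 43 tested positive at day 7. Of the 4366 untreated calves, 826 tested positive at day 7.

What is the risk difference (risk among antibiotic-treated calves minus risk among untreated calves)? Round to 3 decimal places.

RD = -0.099

risk, antibiotic-treated calves = 43/478 = 0.0900
risk, untreated calves = 826/4366 = 0.1892
risk difference = 0.0900 − 0.1892 = -0.099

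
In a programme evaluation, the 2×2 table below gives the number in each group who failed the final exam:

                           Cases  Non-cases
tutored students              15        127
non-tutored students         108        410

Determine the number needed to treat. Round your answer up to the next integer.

risk, tutored students = 15/142 = 0.105634
risk, non-tutored students = 108/518 = 0.208494
absolute risk difference = 0.102860
1 / 0.102860 = 9.722 → round up → 10

NNT ≈ 10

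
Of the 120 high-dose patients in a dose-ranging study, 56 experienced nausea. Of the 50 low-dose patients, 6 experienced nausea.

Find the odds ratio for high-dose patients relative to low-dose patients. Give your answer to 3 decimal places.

OR = (56 × 44) / (64 × 6) = 2464/384 ≈ 6.417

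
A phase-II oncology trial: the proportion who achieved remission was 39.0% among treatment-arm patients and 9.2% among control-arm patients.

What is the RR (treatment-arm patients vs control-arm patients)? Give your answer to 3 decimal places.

RR = 0.3900 / 0.0920 = 4.239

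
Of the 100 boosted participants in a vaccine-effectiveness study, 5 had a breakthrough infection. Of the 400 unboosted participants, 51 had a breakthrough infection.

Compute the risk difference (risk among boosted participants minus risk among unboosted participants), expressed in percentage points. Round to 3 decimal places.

-7.750

risk, boosted participants = 5/100 = 0.0500
risk, unboosted participants = 51/400 = 0.1275
risk difference = 0.0500 − 0.1275 = -0.0775 → -7.750 percentage points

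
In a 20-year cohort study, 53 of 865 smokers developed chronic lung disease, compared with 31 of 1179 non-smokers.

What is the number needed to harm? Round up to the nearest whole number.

29

risk, smokers = 53/865 = 0.061272
risk, non-smokers = 31/1179 = 0.026293
absolute risk difference = 0.034978
1 / 0.034978 = 28.589 → round up → 29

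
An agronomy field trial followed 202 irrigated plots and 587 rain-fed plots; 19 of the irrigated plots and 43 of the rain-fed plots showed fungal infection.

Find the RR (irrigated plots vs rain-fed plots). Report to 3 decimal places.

1.284

risk, irrigated plots = 19/202 = 0.0941
risk, rain-fed plots = 43/587 = 0.0733
RR = 0.0941 / 0.0733 = 1.284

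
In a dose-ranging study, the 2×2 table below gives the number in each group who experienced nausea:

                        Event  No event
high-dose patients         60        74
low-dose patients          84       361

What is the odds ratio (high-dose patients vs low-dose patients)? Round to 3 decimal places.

OR = (60 × 361) / (74 × 84) = 21660/6216 ≈ 3.485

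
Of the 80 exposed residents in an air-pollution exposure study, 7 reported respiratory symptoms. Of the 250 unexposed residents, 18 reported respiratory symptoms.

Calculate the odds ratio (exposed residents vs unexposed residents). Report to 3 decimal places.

OR = (7 × 232) / (73 × 18) = 1624/1314 ≈ 1.236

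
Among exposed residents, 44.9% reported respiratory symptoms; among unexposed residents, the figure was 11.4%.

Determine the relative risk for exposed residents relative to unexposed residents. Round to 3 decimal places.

RR = 0.4490 / 0.1140 = 3.939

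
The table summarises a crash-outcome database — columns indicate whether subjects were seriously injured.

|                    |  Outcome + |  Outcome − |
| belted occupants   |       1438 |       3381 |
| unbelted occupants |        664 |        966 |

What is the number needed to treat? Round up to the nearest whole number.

risk, belted occupants = 1438/4819 = 0.298402
risk, unbelted occupants = 664/1630 = 0.407362
absolute risk difference = 0.108960
1 / 0.108960 = 9.178 → round up → 10

NNT: 10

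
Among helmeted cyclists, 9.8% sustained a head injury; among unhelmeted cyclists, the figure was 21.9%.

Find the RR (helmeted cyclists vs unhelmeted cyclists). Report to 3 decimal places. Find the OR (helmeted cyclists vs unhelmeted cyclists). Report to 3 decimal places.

RR = 0.447; OR = 0.387

RR = 0.0980 / 0.2190 = 0.447
odds, helmeted cyclists = 0.0980/0.9020 = 0.1086
odds, unhelmeted cyclists = 0.2190/0.7810 = 0.2804
OR = 0.1086 / 0.2804 = 0.387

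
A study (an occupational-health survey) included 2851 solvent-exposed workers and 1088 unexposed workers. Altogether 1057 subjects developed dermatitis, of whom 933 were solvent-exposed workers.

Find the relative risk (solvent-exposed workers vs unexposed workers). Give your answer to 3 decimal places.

2.871

solvent-exposed workers without the outcome: 2851 − 933 = 1918
unexposed workers with the outcome: 1057 − 933 = 124
unexposed workers without the outcome: 1088 − 124 = 964
risk, solvent-exposed workers = 933/2851 = 0.3273
risk, unexposed workers = 124/1088 = 0.1140
RR = 0.3273 / 0.1140 = 2.871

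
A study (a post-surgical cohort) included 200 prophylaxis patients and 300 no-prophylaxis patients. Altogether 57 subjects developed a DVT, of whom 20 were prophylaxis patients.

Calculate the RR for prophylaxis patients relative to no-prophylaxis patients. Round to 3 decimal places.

0.811

prophylaxis patients without the outcome: 200 − 20 = 180
no-prophylaxis patients with the outcome: 57 − 20 = 37
no-prophylaxis patients without the outcome: 300 − 37 = 263
risk, prophylaxis patients = 20/200 = 0.1000
risk, no-prophylaxis patients = 37/300 = 0.1233
RR = 0.1000 / 0.1233 = 0.811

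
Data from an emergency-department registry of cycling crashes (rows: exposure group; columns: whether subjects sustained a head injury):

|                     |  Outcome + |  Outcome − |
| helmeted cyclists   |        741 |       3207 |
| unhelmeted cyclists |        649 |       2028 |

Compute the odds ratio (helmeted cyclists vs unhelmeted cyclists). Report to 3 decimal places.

OR = (741 × 2028) / (3207 × 649) = 1502748/2081343 ≈ 0.722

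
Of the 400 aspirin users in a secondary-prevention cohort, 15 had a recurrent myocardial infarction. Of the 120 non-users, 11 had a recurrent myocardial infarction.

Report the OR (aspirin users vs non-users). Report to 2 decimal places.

OR = (15 × 109) / (385 × 11) = 1635/4235 ≈ 0.39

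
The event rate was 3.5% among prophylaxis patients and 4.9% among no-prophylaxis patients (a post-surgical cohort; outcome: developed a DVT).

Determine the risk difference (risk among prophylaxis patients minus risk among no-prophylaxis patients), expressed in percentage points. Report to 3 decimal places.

risk difference = 0.03500 − 0.04900 = -0.01400 → -1.400 percentage points

RD ≈ -1.400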